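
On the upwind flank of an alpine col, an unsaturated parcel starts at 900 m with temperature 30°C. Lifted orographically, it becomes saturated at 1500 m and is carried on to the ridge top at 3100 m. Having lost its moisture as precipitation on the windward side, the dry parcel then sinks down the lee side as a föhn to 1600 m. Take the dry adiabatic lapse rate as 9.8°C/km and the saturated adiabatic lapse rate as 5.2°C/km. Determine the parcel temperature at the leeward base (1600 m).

From 900 m to 1500 m (dry): cools by 9.8 × 0.6 = 5.88°C, giving 24.12°C.
From 1500 m to 3100 m (saturated): cools by 5.2 × 1.6 = 8.32°C, giving 15.8°C.
From 3100 m to 1600 m (dry descent): warms by 9.8 × 1.5 = 14.7°C, giving 30.5°C.

30.5°C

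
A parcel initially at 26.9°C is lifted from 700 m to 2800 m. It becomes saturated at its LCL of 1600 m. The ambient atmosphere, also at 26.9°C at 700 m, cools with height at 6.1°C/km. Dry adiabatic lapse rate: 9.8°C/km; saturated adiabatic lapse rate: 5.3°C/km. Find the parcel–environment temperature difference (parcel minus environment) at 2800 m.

-2.37°C (parcel cooler than environment)

Parcel:
  From 700 m to 1600 m (dry): cools by 9.8 × 0.9 = 8.82°C, giving 18.08°C.
  From 1600 m to 2800 m (saturated): cools by 5.3 × 1.2 = 6.36°C, giving 11.72°C.
Environment:
  From 700 m to 2800 m (environment): cools by 6.1 × 2.1 = 12.81°C, giving 14.09°C.
T_parcel − T_env = 11.72 − 14.09 = -2.37°C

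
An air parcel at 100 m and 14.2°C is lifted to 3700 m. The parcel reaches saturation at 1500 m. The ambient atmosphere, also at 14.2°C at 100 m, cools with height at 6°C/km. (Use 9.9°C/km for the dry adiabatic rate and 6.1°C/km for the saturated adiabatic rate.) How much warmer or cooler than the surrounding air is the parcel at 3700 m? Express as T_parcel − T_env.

Parcel:
  100 → 1500 m (dry, 9.9°C/km): ΔT = -9.9 × 1.4 = -13.86°C → T = 0.34°C
  1500 → 3700 m (saturated, 6.1°C/km): ΔT = -6.1 × 2.2 = -13.42°C → T = -13.08°C
Environment:
  100 → 3700 m (environment, 6°C/km): ΔT = -6 × 3.6 = -21.6°C → T = -7.4°C
T_parcel − T_env = -13.08 − (-7.4) = -5.68°C

-5.68°C (parcel cooler than environment)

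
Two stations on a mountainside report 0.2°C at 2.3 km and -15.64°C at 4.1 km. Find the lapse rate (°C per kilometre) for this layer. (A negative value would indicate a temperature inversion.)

8.8°C/km

Γ = −ΔT/Δz = (0.2 − (-15.64)) / (4100 − 2300) m
  = 15.84°C / 1.8 km = 8.8°C/km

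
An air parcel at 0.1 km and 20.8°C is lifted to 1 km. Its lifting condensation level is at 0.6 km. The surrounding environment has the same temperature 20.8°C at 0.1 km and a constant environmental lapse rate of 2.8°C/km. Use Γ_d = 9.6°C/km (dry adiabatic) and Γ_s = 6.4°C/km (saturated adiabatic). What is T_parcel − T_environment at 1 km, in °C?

-4.84°C (parcel cooler than environment)

Parcel:
  From 100 m to 600 m (dry): cools by 9.6 × 0.5 = 4.8°C, giving 16°C.
  From 600 m to 1000 m (saturated): cools by 6.4 × 0.4 = 2.56°C, giving 13.44°C.
Environment:
  From 100 m to 1000 m (environment): cools by 2.8 × 0.9 = 2.52°C, giving 18.28°C.
T_parcel − T_env = 13.44 − 18.28 = -4.84°C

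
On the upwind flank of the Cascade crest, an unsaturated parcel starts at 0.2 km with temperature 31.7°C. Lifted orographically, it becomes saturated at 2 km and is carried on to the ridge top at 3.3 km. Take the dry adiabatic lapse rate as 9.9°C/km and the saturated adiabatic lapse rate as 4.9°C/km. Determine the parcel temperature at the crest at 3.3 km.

7.51°C

200–2000 m, dry: Δz = 1.8 km ⇒ ΔT = -17.82°C; T = 13.88°C
2000–3300 m, saturated: Δz = 1.3 km ⇒ ΔT = -6.37°C; T = 7.51°C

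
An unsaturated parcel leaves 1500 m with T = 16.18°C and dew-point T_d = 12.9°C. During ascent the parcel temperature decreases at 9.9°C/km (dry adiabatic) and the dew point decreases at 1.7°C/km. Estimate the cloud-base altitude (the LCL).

T and T_d converge at 9.9 − 1.7 = 8.2°C per km
Height above start = (16.18 − 12.9) / 8.2 = 0.4 km
LCL altitude = 1500 m + 400 m = 1900 m

1900 m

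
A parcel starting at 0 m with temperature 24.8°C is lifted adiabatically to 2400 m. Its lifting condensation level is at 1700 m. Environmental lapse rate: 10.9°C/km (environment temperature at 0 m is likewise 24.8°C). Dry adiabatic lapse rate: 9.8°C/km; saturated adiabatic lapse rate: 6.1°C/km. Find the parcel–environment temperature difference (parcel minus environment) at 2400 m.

+5.23°C (parcel warmer than environment)

Parcel:
  0–1700 m, dry: Δz = 1.7 km ⇒ ΔT = -16.66°C; T = 8.14°C
  1700–2400 m, saturated: Δz = 0.7 km ⇒ ΔT = -4.27°C; T = 3.87°C
Environment:
  0–2400 m, environment: Δz = 2.4 km ⇒ ΔT = -26.16°C; T = -1.36°C
T_parcel − T_env = 3.87 − (-1.36) = +5.23°C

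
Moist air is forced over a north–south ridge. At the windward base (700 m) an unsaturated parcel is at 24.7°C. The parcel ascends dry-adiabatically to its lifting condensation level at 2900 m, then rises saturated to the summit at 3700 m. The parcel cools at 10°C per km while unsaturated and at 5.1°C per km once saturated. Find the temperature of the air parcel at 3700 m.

-1.38°C

Dry to 2900 m: -10 × 2.2 km = -22°C, so T = 2.7°C.
Saturated to 3700 m: -5.1 × 0.8 km = -4.08°C, so T = -1.38°C.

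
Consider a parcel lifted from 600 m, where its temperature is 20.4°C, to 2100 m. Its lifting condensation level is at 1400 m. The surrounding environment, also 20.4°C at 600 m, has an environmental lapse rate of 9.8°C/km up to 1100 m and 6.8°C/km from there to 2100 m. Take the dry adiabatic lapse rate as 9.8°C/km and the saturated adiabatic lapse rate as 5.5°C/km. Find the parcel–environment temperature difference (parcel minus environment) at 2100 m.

Parcel:
  From 600 m to 1400 m (dry): cools by 9.8 × 0.8 = 7.84°C, giving 12.56°C.
  From 1400 m to 2100 m (saturated): cools by 5.5 × 0.7 = 3.85°C, giving 8.71°C.
Environment:
  From 600 m to 1100 m (environment, lower layer): cools by 9.8 × 0.5 = 4.9°C, giving 15.5°C.
  From 1100 m to 2100 m (environment, upper layer): cools by 6.8 × 1 = 6.8°C, giving 8.7°C.
T_parcel − T_env = 8.71 − 8.7 = +0.01°C

+0.01°C (parcel warmer than environment)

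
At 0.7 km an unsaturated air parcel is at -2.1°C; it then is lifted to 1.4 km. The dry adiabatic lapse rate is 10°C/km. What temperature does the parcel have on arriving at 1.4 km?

700–1400 m, dry adiabatic: Δz = 0.7 km ⇒ ΔT = -7°C; T = -9.1°C

-9.1°C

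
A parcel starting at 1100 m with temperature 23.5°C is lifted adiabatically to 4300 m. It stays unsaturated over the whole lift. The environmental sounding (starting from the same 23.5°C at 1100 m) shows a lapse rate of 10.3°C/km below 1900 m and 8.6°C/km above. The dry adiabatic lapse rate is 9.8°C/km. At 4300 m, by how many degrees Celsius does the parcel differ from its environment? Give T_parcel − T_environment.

Parcel:
  1100–4300 m, dry: Δz = 3.2 km ⇒ ΔT = -31.36°C; T = -7.86°C
Environment:
  1100–1900 m, environment, lower layer: Δz = 0.8 km ⇒ ΔT = -8.24°C; T = 15.26°C
  1900–4300 m, environment, upper layer: Δz = 2.4 km ⇒ ΔT = -20.64°C; T = -5.38°C
T_parcel − T_env = -7.86 − (-5.38) = -2.48°C

-2.48°C (parcel cooler than environment)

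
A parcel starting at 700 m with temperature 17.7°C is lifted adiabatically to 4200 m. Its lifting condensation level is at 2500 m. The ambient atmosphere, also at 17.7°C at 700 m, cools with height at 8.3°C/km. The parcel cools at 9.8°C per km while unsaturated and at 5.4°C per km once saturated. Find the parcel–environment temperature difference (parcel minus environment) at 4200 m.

Parcel:
  700–2500 m, dry: Δz = 1.8 km ⇒ ΔT = -17.64°C; T = 0.06°C
  2500–4200 m, saturated: Δz = 1.7 km ⇒ ΔT = -9.18°C; T = -9.12°C
Environment:
  700–4200 m, environment: Δz = 3.5 km ⇒ ΔT = -29.05°C; T = -11.35°C
T_parcel − T_env = -9.12 − (-11.35) = +2.23°C

+2.23°C (parcel warmer than environment)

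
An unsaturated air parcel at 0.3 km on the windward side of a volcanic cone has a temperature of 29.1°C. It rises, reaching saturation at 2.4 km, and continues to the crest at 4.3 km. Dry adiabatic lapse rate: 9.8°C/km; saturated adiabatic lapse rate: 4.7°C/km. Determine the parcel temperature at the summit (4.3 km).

-0.41°C

300 → 2400 m (dry, 9.8°C/km): ΔT = -9.8 × 2.1 = -20.58°C → T = 8.52°C
2400 → 4300 m (saturated, 4.7°C/km): ΔT = -4.7 × 1.9 = -8.93°C → T = -0.41°C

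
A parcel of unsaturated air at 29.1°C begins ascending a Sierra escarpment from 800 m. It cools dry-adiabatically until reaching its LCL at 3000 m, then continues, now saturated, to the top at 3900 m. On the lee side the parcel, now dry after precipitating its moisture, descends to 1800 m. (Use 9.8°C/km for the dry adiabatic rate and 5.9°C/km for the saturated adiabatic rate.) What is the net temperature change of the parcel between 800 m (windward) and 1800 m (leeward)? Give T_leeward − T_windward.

From 800 m to 3000 m (dry): cools by 9.8 × 2.2 = 21.56°C, giving 7.54°C.
From 3000 m to 3900 m (saturated): cools by 5.9 × 0.9 = 5.31°C, giving 2.23°C.
From 3900 m to 1800 m (dry descent): warms by 9.8 × 2.1 = 20.58°C, giving 22.81°C.
Net change vs windward start: 22.81 − 29.1 = -6.29°C

-6.29°C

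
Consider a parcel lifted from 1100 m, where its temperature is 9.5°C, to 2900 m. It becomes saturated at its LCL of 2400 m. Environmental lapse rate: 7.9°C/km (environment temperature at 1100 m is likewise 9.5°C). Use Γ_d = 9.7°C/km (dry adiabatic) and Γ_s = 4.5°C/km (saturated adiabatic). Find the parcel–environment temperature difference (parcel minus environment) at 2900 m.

-0.64°C (parcel cooler than environment)

Parcel:
  From 1100 m to 2400 m (dry): cools by 9.7 × 1.3 = 12.61°C, giving -3.11°C.
  From 2400 m to 2900 m (saturated): cools by 4.5 × 0.5 = 2.25°C, giving -5.36°C.
Environment:
  From 1100 m to 2900 m (environment): cools by 7.9 × 1.8 = 14.22°C, giving -4.72°C.
T_parcel − T_env = -5.36 − (-4.72) = -0.64°C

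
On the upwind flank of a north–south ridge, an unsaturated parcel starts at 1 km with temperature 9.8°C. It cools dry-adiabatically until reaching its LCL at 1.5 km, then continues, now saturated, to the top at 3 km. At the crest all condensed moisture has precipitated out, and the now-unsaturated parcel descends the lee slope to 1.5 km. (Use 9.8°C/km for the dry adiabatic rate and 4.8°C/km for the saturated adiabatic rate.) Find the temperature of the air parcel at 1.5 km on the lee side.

12.4°C

1000 → 1500 m (dry, 9.8°C/km): ΔT = -9.8 × 0.5 = -4.9°C → T = 4.9°C
1500 → 3000 m (saturated, 4.8°C/km): ΔT = -4.8 × 1.5 = -7.2°C → T = -2.3°C
3000 → 1500 m (dry descent, 9.8°C/km): ΔT = +9.8 × 1.5 = +14.7°C → T = 12.4°C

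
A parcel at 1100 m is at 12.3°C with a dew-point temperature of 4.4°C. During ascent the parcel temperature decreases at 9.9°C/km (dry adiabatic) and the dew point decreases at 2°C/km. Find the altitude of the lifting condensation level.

T and T_d converge at 9.9 − 2 = 7.9°C per km
Height above start = (12.3 − 4.4) / 7.9 = 1 km
LCL altitude = 1100 m + 1000 m = 2100 m

2100 m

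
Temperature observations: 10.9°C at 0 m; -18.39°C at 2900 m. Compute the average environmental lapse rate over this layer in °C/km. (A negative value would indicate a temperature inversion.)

10.1°C/km

Γ = −ΔT/Δz = (10.9 − (-18.39)) / (2900 − 0) m
  = 29.29°C / 2.9 km = 10.1°C/km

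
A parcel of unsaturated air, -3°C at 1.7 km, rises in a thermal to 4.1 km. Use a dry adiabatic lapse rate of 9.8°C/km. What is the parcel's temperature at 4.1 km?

-26.52°C

From 1700 m to 4100 m (dry adiabatic): cools by 9.8 × 2.4 = 23.52°C, giving -26.52°C.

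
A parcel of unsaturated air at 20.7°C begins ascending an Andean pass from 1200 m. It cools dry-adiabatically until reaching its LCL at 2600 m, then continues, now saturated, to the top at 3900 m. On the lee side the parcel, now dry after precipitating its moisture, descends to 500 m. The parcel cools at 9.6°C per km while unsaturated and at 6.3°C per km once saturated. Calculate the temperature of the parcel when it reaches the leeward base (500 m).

31.71°C

Dry to 2600 m: -9.6 × 1.4 km = -13.44°C, so T = 7.26°C.
Saturated to 3900 m: -6.3 × 1.3 km = -8.19°C, so T = -0.93°C.
Dry descent to 500 m: +9.6 × 3.4 km = +32.64°C, so T = 31.71°C.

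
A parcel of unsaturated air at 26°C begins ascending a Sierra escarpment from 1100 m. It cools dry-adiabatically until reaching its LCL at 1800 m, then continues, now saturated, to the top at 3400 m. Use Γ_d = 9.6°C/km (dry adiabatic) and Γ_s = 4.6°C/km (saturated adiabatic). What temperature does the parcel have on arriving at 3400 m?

11.92°C

1100 → 1800 m (dry, 9.6°C/km): ΔT = -9.6 × 0.7 = -6.72°C → T = 19.28°C
1800 → 3400 m (saturated, 4.6°C/km): ΔT = -4.6 × 1.6 = -7.36°C → T = 11.92°C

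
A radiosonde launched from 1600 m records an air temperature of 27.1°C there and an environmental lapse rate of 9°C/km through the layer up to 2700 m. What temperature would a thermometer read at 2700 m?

17.2°C

Environmental to 2700 m: -9 × 1.1 km = -9.9°C, so T = 17.2°C.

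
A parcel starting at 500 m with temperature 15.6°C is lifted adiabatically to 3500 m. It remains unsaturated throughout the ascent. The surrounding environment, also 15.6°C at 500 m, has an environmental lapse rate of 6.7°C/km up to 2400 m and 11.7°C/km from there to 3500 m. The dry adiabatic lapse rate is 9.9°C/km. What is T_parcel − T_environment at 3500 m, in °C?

Parcel:
  From 500 m to 3500 m (dry): cools by 9.9 × 3 = 29.7°C, giving -14.1°C.
Environment:
  From 500 m to 2400 m (environment, lower layer): cools by 6.7 × 1.9 = 12.73°C, giving 2.87°C.
  From 2400 m to 3500 m (environment, upper layer): cools by 11.7 × 1.1 = 12.87°C, giving -10°C.
T_parcel − T_env = -14.1 − (-10) = -4.1°C

-4.1°C (parcel cooler than environment)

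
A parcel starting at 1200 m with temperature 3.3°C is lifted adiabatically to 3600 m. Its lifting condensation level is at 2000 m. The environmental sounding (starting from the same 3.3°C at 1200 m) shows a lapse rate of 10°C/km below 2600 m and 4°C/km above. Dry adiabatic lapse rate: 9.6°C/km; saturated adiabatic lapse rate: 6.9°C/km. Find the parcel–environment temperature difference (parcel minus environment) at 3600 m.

Parcel:
  1200 → 2000 m (dry, 9.6°C/km): ΔT = -9.6 × 0.8 = -7.68°C → T = -4.38°C
  2000 → 3600 m (saturated, 6.9°C/km): ΔT = -6.9 × 1.6 = -11.04°C → T = -15.42°C
Environment:
  1200 → 2600 m (environment, lower layer, 10°C/km): ΔT = -10 × 1.4 = -14°C → T = -10.7°C
  2600 → 3600 m (environment, upper layer, 4°C/km): ΔT = -4 × 1 = -4°C → T = -14.7°C
T_parcel − T_env = -15.42 − (-14.7) = -0.72°C

-0.72°C (parcel cooler than environment)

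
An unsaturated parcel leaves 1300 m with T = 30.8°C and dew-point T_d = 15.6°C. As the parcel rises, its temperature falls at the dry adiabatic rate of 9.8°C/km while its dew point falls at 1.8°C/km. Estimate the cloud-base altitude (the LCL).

3200 m

T and T_d converge at 9.8 − 1.8 = 8°C per km
Height above start = (30.8 − 15.6) / 8 = 1.9 km
LCL altitude = 1300 m + 1900 m = 3200 m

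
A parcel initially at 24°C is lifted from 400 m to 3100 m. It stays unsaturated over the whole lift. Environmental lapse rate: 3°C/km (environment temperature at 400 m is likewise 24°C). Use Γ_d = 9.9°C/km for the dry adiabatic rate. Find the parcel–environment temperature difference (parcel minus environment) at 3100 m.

Parcel:
  Dry to 3100 m: -9.9 × 2.7 km = -26.73°C, so T = -2.73°C.
Environment:
  Environment to 3100 m: -3 × 2.7 km = -8.1°C, so T = 15.9°C.
T_parcel − T_env = -2.73 − 15.9 = -18.63°C

-18.63°C (parcel cooler than environment)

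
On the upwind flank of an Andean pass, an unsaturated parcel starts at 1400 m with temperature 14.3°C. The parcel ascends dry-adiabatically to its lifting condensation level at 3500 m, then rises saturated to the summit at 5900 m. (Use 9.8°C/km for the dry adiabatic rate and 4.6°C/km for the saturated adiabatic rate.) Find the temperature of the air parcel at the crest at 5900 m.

-17.32°C

From 1400 m to 3500 m (dry): cools by 9.8 × 2.1 = 20.58°C, giving -6.28°C.
From 3500 m to 5900 m (saturated): cools by 4.6 × 2.4 = 11.04°C, giving -17.32°C.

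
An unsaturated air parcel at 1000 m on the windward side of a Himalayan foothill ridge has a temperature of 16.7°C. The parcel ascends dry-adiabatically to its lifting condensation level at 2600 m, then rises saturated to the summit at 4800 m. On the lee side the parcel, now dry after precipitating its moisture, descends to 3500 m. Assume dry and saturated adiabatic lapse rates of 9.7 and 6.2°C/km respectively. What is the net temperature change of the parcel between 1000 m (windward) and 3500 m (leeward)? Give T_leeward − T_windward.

-16.55°C

1000 → 2600 m (dry, 9.7°C/km): ΔT = -9.7 × 1.6 = -15.52°C → T = 1.18°C
2600 → 4800 m (saturated, 6.2°C/km): ΔT = -6.2 × 2.2 = -13.64°C → T = -12.46°C
4800 → 3500 m (dry descent, 9.7°C/km): ΔT = +9.7 × 1.3 = +12.61°C → T = 0.15°C
Net change vs windward start: 0.15 − 16.7 = -16.55°C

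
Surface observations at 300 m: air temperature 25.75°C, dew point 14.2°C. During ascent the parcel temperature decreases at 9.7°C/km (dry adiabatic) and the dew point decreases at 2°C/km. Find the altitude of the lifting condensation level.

1800 m

T and T_d converge at 9.7 − 2 = 7.7°C per km
Height above start = (25.75 − 14.2) / 7.7 = 1.5 km
LCL altitude = 300 m + 1500 m = 1800 m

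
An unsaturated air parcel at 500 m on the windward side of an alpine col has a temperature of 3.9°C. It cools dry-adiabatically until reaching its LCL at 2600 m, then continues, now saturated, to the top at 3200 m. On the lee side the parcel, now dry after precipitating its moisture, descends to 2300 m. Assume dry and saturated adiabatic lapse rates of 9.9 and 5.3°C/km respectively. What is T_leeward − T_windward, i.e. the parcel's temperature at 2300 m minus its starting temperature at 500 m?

500 → 2600 m (dry, 9.9°C/km): ΔT = -9.9 × 2.1 = -20.79°C → T = -16.89°C
2600 → 3200 m (saturated, 5.3°C/km): ΔT = -5.3 × 0.6 = -3.18°C → T = -20.07°C
3200 → 2300 m (dry descent, 9.9°C/km): ΔT = +9.9 × 0.9 = +8.91°C → T = -11.16°C
Net change vs windward start: -11.16 − 3.9 = -15.06°C

-15.06°C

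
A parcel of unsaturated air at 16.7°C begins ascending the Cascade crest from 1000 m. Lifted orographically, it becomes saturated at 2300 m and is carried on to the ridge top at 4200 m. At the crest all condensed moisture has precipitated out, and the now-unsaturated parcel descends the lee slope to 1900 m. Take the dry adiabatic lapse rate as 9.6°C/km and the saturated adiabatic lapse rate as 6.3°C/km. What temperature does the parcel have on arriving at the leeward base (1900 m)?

Dry to 2300 m: -9.6 × 1.3 km = -12.48°C, so T = 4.22°C.
Saturated to 4200 m: -6.3 × 1.9 km = -11.97°C, so T = -7.75°C.
Dry descent to 1900 m: +9.6 × 2.3 km = +22.08°C, so T = 14.33°C.

14.33°C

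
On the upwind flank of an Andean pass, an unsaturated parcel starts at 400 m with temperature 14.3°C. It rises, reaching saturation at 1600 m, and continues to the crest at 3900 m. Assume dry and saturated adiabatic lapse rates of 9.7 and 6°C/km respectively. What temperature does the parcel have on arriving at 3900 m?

-11.14°C

From 400 m to 1600 m (dry): cools by 9.7 × 1.2 = 11.64°C, giving 2.66°C.
From 1600 m to 3900 m (saturated): cools by 6 × 2.3 = 13.8°C, giving -11.14°C.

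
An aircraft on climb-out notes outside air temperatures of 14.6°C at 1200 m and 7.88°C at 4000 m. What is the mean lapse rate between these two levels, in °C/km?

2.4°C/km

Γ = −ΔT/Δz = (14.6 − 7.88) / (4000 − 1200) m
  = 6.72°C / 2.8 km = 2.4°C/km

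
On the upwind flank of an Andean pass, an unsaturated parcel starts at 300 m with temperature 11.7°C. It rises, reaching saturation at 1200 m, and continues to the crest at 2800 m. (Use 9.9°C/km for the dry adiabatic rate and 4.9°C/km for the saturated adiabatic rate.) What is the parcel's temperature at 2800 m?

From 300 m to 1200 m (dry): cools by 9.9 × 0.9 = 8.91°C, giving 2.79°C.
From 1200 m to 2800 m (saturated): cools by 4.9 × 1.6 = 7.84°C, giving -5.05°C.

-5.05°C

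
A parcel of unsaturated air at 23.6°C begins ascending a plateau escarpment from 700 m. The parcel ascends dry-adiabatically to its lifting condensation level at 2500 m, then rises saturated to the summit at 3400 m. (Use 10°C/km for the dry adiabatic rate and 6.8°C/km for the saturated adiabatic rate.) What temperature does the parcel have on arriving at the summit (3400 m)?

-0.52°C

Dry to 2500 m: -10 × 1.8 km = -18°C, so T = 5.6°C.
Saturated to 3400 m: -6.8 × 0.9 km = -6.12°C, so T = -0.52°C.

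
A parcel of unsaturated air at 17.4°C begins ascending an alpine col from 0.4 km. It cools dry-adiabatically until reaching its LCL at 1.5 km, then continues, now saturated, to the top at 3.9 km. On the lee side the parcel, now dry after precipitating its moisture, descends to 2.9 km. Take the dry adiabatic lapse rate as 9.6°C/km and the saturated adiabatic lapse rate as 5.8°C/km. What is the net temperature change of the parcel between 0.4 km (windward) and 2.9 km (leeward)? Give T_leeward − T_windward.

-14.88°C

From 400 m to 1500 m (dry): cools by 9.6 × 1.1 = 10.56°C, giving 6.84°C.
From 1500 m to 3900 m (saturated): cools by 5.8 × 2.4 = 13.92°C, giving -7.08°C.
From 3900 m to 2900 m (dry descent): warms by 9.6 × 1 = 9.6°C, giving 2.52°C.
Net change vs windward start: 2.52 − 17.4 = -14.88°C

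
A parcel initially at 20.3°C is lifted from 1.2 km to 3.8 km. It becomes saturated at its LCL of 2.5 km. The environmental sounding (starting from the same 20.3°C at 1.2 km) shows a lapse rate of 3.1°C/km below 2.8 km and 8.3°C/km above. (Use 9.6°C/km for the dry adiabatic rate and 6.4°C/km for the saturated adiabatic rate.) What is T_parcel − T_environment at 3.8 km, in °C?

Parcel:
  From 1200 m to 2500 m (dry): cools by 9.6 × 1.3 = 12.48°C, giving 7.82°C.
  From 2500 m to 3800 m (saturated): cools by 6.4 × 1.3 = 8.32°C, giving -0.5°C.
Environment:
  From 1200 m to 2800 m (environment, lower layer): cools by 3.1 × 1.6 = 4.96°C, giving 15.34°C.
  From 2800 m to 3800 m (environment, upper layer): cools by 8.3 × 1 = 8.3°C, giving 7.04°C.
T_parcel − T_env = -0.5 − 7.04 = -7.54°C

-7.54°C (parcel cooler than environment)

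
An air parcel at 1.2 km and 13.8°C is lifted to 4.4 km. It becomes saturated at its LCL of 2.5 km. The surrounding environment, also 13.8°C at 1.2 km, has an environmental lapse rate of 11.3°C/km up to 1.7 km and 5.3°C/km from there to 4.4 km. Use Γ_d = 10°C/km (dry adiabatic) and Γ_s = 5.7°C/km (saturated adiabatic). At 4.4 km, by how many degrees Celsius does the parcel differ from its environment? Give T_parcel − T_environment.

Parcel:
  Dry to 2500 m: -10 × 1.3 km = -13°C, so T = 0.8°C.
  Saturated to 4400 m: -5.7 × 1.9 km = -10.83°C, so T = -10.03°C.
Environment:
  Environment, lower layer to 1700 m: -11.3 × 0.5 km = -5.65°C, so T = 8.15°C.
  Environment, upper layer to 4400 m: -5.3 × 2.7 km = -14.31°C, so T = -6.16°C.
T_parcel − T_env = -10.03 − (-6.16) = -3.87°C

-3.87°C (parcel cooler than environment)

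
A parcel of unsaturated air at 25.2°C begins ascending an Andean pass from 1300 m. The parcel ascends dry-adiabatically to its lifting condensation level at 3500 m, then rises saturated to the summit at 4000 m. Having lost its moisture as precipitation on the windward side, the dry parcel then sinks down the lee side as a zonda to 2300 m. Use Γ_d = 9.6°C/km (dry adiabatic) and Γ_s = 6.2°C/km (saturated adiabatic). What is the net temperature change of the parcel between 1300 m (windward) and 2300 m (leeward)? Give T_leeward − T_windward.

-7.9°C

1300–3500 m, dry: Δz = 2.2 km ⇒ ΔT = -21.12°C; T = 4.08°C
3500–4000 m, saturated: Δz = 0.5 km ⇒ ΔT = -3.1°C; T = 0.98°C
4000–2300 m, dry descent: Δz = 1.7 km ⇒ ΔT = +16.32°C; T = 17.3°C
Net change vs windward start: 17.3 − 25.2 = -7.9°C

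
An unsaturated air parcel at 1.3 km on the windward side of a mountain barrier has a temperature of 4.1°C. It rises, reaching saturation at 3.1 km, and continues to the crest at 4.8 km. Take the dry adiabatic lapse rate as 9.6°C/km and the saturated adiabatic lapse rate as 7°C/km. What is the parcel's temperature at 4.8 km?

-25.08°C

1300 → 3100 m (dry, 9.6°C/km): ΔT = -9.6 × 1.8 = -17.28°C → T = -13.18°C
3100 → 4800 m (saturated, 7°C/km): ΔT = -7 × 1.7 = -11.9°C → T = -25.08°C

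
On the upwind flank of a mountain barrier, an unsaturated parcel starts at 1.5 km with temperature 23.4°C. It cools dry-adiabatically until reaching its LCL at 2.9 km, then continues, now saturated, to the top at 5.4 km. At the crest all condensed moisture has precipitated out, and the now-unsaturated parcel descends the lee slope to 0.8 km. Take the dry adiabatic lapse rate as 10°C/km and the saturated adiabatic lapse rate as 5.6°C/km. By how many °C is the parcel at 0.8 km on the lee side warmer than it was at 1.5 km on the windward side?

Dry to 2900 m: -10 × 1.4 km = -14°C, so T = 9.4°C.
Saturated to 5400 m: -5.6 × 2.5 km = -14°C, so T = -4.6°C.
Dry descent to 800 m: +10 × 4.6 km = +46°C, so T = 41.4°C.
Net change vs windward start: 41.4 − 23.4 = +18°C

+18°C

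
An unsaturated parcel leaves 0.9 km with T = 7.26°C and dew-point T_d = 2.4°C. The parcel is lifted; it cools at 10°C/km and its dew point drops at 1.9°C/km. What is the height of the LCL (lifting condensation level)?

T and T_d converge at 10 − 1.9 = 8.1°C per km
Height above start = (7.26 − 2.4) / 8.1 = 0.6 km
LCL altitude = 900 m + 600 m = 1500 m

1.5 km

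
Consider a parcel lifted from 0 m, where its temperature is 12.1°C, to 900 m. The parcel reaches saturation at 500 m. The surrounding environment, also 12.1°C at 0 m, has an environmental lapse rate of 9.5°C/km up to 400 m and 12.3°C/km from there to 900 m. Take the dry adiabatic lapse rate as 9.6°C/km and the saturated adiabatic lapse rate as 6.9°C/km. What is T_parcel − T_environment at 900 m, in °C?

+2.39°C (parcel warmer than environment)

Parcel:
  Dry to 500 m: -9.6 × 0.5 km = -4.8°C, so T = 7.3°C.
  Saturated to 900 m: -6.9 × 0.4 km = -2.76°C, so T = 4.54°C.
Environment:
  Environment, lower layer to 400 m: -9.5 × 0.4 km = -3.8°C, so T = 8.3°C.
  Environment, upper layer to 900 m: -12.3 × 0.5 km = -6.15°C, so T = 2.15°C.
T_parcel − T_env = 4.54 − 2.15 = +2.39°C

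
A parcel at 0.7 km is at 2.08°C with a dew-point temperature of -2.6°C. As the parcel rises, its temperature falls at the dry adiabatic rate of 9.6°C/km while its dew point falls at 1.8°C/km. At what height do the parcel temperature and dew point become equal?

1.3 km

T and T_d converge at 9.6 − 1.8 = 7.8°C per km
Height above start = (2.08 − (-2.6)) / 7.8 = 0.6 km
LCL altitude = 700 m + 600 m = 1300 m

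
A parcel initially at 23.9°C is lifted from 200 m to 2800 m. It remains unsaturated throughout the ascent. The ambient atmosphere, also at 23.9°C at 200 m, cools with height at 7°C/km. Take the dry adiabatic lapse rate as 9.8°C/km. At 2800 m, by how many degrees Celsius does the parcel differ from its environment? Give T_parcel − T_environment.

-7.28°C (parcel cooler than environment)

Parcel:
  From 200 m to 2800 m (dry): cools by 9.8 × 2.6 = 25.48°C, giving -1.58°C.
Environment:
  From 200 m to 2800 m (environment): cools by 7 × 2.6 = 18.2°C, giving 5.7°C.
T_parcel − T_env = -1.58 − 5.7 = -7.28°C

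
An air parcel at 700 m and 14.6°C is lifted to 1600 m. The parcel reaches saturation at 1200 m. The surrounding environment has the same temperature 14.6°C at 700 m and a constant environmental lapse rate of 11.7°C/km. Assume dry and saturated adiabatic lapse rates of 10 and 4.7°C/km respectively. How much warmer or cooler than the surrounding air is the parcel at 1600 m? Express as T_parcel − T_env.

+3.65°C (parcel warmer than environment)

Parcel:
  Dry to 1200 m: -10 × 0.5 km = -5°C, so T = 9.6°C.
  Saturated to 1600 m: -4.7 × 0.4 km = -1.88°C, so T = 7.72°C.
Environment:
  Environment to 1600 m: -11.7 × 0.9 km = -10.53°C, so T = 4.07°C.
T_parcel − T_env = 7.72 − 4.07 = +3.65°C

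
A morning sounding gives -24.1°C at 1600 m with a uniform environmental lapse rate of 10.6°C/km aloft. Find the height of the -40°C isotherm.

Height above start = (-24.1 − (-40)) / 10.6 = 1.5 km
Altitude = 1600 m + 1500 m = 3100 m

3100 m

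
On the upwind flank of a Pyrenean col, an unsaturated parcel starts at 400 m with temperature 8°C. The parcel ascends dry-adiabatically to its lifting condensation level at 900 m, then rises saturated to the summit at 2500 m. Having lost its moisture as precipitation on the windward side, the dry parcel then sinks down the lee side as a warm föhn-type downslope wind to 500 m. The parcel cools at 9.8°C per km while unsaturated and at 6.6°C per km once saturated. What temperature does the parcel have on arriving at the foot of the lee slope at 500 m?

12.14°C

From 400 m to 900 m (dry): cools by 9.8 × 0.5 = 4.9°C, giving 3.1°C.
From 900 m to 2500 m (saturated): cools by 6.6 × 1.6 = 10.56°C, giving -7.46°C.
From 2500 m to 500 m (dry descent): warms by 9.8 × 2 = 19.6°C, giving 12.14°C.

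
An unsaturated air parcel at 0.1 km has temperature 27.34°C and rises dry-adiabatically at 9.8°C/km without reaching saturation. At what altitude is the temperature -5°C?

3.4 km

Height above start = (27.34 − (-5)) / 9.8 = 3.3 km
Altitude = 100 m + 3300 m = 3400 m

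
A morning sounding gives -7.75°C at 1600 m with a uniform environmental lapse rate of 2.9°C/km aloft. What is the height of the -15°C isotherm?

Height above start = (-7.75 − (-15)) / 2.9 = 2.5 km
Altitude = 1600 m + 2500 m = 4100 m

4100 m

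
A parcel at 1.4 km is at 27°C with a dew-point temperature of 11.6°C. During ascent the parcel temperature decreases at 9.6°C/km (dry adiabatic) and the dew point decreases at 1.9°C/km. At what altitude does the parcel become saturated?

T and T_d converge at 9.6 − 1.9 = 7.7°C per km
Height above start = (27 − 11.6) / 7.7 = 2 km
LCL altitude = 1400 m + 2000 m = 3400 m

3.4 km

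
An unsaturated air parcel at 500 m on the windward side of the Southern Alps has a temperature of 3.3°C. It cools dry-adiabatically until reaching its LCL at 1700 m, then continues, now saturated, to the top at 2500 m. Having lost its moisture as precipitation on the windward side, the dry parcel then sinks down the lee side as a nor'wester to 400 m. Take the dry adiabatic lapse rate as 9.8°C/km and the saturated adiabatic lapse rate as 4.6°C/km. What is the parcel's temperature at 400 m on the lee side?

8.44°C

500–1700 m, dry: Δz = 1.2 km ⇒ ΔT = -11.76°C; T = -8.46°C
1700–2500 m, saturated: Δz = 0.8 km ⇒ ΔT = -3.68°C; T = -12.14°C
2500–400 m, dry descent: Δz = 2.1 km ⇒ ΔT = +20.58°C; T = 8.44°C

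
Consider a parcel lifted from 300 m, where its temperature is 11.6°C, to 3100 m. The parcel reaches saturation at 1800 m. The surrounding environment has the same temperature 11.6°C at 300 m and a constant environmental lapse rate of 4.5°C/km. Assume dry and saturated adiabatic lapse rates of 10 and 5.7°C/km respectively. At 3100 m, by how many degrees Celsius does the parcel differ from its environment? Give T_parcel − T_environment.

-9.81°C (parcel cooler than environment)

Parcel:
  300–1800 m, dry: Δz = 1.5 km ⇒ ΔT = -15°C; T = -3.4°C
  1800–3100 m, saturated: Δz = 1.3 km ⇒ ΔT = -7.41°C; T = -10.81°C
Environment:
  300–3100 m, environment: Δz = 2.8 km ⇒ ΔT = -12.6°C; T = -1°C
T_parcel − T_env = -10.81 − (-1) = -9.81°C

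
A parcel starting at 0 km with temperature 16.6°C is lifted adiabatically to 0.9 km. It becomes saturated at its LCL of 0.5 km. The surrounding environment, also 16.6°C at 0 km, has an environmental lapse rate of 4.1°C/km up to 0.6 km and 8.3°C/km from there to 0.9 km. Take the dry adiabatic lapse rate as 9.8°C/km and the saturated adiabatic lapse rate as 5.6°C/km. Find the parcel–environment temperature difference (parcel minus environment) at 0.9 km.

-2.19°C (parcel cooler than environment)

Parcel:
  Dry to 500 m: -9.8 × 0.5 km = -4.9°C, so T = 11.7°C.
  Saturated to 900 m: -5.6 × 0.4 km = -2.24°C, so T = 9.46°C.
Environment:
  Environment, lower layer to 600 m: -4.1 × 0.6 km = -2.46°C, so T = 14.14°C.
  Environment, upper layer to 900 m: -8.3 × 0.3 km = -2.49°C, so T = 11.65°C.
T_parcel − T_env = 9.46 − 11.65 = -2.19°C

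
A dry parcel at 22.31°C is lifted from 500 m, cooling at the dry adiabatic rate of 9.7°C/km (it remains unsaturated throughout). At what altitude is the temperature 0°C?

2800 m

Height above start = (22.31 − 0) / 9.7 = 2.3 km
Altitude = 500 m + 2300 m = 2800 m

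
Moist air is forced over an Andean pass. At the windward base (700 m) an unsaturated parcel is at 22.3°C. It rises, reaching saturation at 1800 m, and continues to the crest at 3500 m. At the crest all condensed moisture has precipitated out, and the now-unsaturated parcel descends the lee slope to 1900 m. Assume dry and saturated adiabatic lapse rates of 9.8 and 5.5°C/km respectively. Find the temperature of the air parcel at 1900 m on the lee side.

17.85°C

From 700 m to 1800 m (dry): cools by 9.8 × 1.1 = 10.78°C, giving 11.52°C.
From 1800 m to 3500 m (saturated): cools by 5.5 × 1.7 = 9.35°C, giving 2.17°C.
From 3500 m to 1900 m (dry descent): warms by 9.8 × 1.6 = 15.68°C, giving 17.85°C.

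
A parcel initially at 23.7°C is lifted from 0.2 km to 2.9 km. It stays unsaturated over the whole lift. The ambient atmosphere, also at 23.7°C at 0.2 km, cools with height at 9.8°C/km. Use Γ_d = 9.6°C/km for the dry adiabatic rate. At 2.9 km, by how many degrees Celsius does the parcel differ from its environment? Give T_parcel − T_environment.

Parcel:
  From 200 m to 2900 m (dry): cools by 9.6 × 2.7 = 25.92°C, giving -2.22°C.
Environment:
  From 200 m to 2900 m (environment): cools by 9.8 × 2.7 = 26.46°C, giving -2.76°C.
T_parcel − T_env = -2.22 − (-2.76) = +0.54°C

+0.54°C (parcel warmer than environment)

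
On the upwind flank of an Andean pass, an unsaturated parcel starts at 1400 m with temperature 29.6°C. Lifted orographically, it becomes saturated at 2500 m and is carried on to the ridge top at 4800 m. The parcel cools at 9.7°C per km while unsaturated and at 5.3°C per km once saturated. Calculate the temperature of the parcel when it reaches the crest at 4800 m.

From 1400 m to 2500 m (dry): cools by 9.7 × 1.1 = 10.67°C, giving 18.93°C.
From 2500 m to 4800 m (saturated): cools by 5.3 × 2.3 = 12.19°C, giving 6.74°C.

6.74°C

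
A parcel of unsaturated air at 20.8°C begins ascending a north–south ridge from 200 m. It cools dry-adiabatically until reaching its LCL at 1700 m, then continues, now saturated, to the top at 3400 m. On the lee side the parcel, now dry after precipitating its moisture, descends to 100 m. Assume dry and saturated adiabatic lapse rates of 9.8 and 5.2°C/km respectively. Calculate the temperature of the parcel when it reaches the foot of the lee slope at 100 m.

Dry to 1700 m: -9.8 × 1.5 km = -14.7°C, so T = 6.1°C.
Saturated to 3400 m: -5.2 × 1.7 km = -8.84°C, so T = -2.74°C.
Dry descent to 100 m: +9.8 × 3.3 km = +32.34°C, so T = 29.6°C.

29.6°C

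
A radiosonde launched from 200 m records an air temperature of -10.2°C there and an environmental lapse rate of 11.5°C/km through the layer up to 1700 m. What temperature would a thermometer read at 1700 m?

-27.45°C

Environmental to 1700 m: -11.5 × 1.5 km = -17.25°C, so T = -27.45°C.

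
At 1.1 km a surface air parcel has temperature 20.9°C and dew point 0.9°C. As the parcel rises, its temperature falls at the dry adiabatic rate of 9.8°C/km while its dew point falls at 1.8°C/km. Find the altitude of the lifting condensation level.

3.6 km

T and T_d converge at 9.8 − 1.8 = 8°C per km
Height above start = (20.9 − 0.9) / 8 = 2.5 km
LCL altitude = 1100 m + 2500 m = 3600 m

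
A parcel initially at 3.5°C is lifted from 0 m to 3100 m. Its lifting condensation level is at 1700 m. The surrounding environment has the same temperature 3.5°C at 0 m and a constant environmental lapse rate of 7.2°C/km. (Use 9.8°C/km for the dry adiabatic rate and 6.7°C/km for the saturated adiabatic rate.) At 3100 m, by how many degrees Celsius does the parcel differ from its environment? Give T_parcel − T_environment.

-3.72°C (parcel cooler than environment)

Parcel:
  From 0 m to 1700 m (dry): cools by 9.8 × 1.7 = 16.66°C, giving -13.16°C.
  From 1700 m to 3100 m (saturated): cools by 6.7 × 1.4 = 9.38°C, giving -22.54°C.
Environment:
  From 0 m to 3100 m (environment): cools by 7.2 × 3.1 = 22.32°C, giving -18.82°C.
T_parcel − T_env = -22.54 − (-18.82) = -3.72°C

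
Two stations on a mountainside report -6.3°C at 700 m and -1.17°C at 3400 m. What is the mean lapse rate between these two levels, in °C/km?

-1.9°C/km

Γ = −ΔT/Δz = (-6.3 − (-1.17)) / (3400 − 700) m
  = -5.13°C / 2.7 km = -1.9°C/km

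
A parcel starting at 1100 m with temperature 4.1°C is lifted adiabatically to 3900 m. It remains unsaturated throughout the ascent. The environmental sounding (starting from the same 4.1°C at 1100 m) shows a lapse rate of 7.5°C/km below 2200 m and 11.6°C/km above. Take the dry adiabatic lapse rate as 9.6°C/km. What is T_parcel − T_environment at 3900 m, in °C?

Parcel:
  Dry to 3900 m: -9.6 × 2.8 km = -26.88°C, so T = -22.78°C.
Environment:
  Environment, lower layer to 2200 m: -7.5 × 1.1 km = -8.25°C, so T = -4.15°C.
  Environment, upper layer to 3900 m: -11.6 × 1.7 km = -19.72°C, so T = -23.87°C.
T_parcel − T_env = -22.78 − (-23.87) = +1.09°C

+1.09°C (parcel warmer than environment)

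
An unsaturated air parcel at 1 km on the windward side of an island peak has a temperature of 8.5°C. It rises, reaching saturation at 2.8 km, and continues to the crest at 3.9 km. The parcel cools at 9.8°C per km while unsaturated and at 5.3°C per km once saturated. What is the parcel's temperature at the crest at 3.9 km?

1000 → 2800 m (dry, 9.8°C/km): ΔT = -9.8 × 1.8 = -17.64°C → T = -9.14°C
2800 → 3900 m (saturated, 5.3°C/km): ΔT = -5.3 × 1.1 = -5.83°C → T = -14.97°C

-14.97°C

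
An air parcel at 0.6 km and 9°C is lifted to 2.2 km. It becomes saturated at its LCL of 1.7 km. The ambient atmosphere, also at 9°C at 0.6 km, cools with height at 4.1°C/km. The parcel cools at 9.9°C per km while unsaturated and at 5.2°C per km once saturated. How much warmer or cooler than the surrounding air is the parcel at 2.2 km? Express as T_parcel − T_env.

Parcel:
  From 600 m to 1700 m (dry): cools by 9.9 × 1.1 = 10.89°C, giving -1.89°C.
  From 1700 m to 2200 m (saturated): cools by 5.2 × 0.5 = 2.6°C, giving -4.49°C.
Environment:
  From 600 m to 2200 m (environment): cools by 4.1 × 1.6 = 6.56°C, giving 2.44°C.
T_parcel − T_env = -4.49 − 2.44 = -6.93°C

-6.93°C (parcel cooler than environment)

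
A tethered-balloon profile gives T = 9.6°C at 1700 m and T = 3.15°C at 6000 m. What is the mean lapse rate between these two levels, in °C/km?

Γ = −ΔT/Δz = (9.6 − 3.15) / (6000 − 1700) m
  = 6.45°C / 4.3 km = 1.5°C/km

1.5°C/km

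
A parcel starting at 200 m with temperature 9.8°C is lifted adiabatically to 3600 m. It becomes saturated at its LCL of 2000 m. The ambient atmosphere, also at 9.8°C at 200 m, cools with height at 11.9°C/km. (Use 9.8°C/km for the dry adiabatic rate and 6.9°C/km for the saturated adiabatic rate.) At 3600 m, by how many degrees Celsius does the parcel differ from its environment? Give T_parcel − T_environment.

Parcel:
  200–2000 m, dry: Δz = 1.8 km ⇒ ΔT = -17.64°C; T = -7.84°C
  2000–3600 m, saturated: Δz = 1.6 km ⇒ ΔT = -11.04°C; T = -18.88°C
Environment:
  200–3600 m, environment: Δz = 3.4 km ⇒ ΔT = -40.46°C; T = -30.66°C
T_parcel − T_env = -18.88 − (-30.66) = +11.78°C

+11.78°C (parcel warmer than environment)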